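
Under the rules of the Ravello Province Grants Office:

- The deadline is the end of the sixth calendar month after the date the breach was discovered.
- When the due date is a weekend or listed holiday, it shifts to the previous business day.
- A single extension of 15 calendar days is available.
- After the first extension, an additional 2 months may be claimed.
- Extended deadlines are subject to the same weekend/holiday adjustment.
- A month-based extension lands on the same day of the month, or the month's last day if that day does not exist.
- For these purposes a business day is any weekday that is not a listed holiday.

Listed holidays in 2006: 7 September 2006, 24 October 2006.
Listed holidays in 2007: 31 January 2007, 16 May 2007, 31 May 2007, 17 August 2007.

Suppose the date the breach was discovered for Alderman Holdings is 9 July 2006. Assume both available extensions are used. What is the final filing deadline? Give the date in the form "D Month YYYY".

6 months after 9 July 2006 falls in January 2007; the last day of that month is 31 January 2007.
31 January 2007 is a listed holiday, so it moves to the preceding business day, 30 January 2007 (Tuesday).
Applying the 15-calendar-day extension: 30 January 2007 + 15 days = 14 February 2007.
14 February 2007 is a Wednesday and not a listed holiday, so it stands.
Add 2 months to 14 February 2007: 14 April 2007.
14 April 2007 is a Saturday; the preceding business day is 13 April 2007 (Friday).
Final deadline: 13 April 2007.

13 April 2007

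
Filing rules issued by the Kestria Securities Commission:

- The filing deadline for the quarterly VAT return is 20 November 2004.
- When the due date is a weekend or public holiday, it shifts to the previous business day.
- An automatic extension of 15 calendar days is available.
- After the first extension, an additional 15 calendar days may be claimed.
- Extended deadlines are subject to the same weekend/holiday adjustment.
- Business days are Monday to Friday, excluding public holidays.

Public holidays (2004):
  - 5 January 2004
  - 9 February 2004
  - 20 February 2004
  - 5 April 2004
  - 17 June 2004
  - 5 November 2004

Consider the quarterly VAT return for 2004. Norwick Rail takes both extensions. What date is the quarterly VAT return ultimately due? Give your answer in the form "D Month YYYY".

The statutory due date is 20 November 2004.
20 November 2004 is a Saturday; the preceding business day is 19 November 2004 (Friday).
With the 15-day extension, 19 November 2004 becomes 4 December 2004.
Because 4 December 2004 is a Saturday, the deadline becomes 3 December 2004 (Friday).
The 15-calendar-day extension moves the deadline from 3 December 2004 to 18 December 2004.
18 December 2004 is a Saturday; the preceding business day is 17 December 2004 (Friday).
The final due date is 17 December 2004.

17 December 2004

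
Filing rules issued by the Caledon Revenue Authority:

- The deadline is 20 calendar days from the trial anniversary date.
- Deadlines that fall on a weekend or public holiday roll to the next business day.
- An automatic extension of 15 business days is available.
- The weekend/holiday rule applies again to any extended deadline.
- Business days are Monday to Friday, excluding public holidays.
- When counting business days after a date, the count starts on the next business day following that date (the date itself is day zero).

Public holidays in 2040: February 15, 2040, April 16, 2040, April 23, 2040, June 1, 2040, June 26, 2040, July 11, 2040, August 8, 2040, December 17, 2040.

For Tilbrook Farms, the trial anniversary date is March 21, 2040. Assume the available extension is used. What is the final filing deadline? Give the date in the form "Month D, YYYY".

From March 21, 2040, 20 calendar days later is April 10, 2040.
April 10, 2040 (Tuesday) is already a business day.
The 15-business-day extension runs from April 10, 2040 to May 3, 2040.
May 3, 2040 (Thursday) is already a business day.
So the filing is due May 3, 2040.

May 3, 2040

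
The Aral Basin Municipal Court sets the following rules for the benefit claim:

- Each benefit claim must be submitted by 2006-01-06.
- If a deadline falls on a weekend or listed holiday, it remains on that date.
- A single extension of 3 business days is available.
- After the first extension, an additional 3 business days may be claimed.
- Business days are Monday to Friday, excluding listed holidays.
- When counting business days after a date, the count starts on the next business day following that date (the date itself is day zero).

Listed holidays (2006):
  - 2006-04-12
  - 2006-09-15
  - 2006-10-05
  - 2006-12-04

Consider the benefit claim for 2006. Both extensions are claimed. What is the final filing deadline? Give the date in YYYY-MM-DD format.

The statutory due date is 2006-01-06.
No adjustment is made for weekends or holidays, so 2006-01-06 stands.
Applying the 3-business-day extension: 3 business days after 2006-01-06 is 2006-01-11.
2006-01-11 falls on a Wednesday. The rules make no weekend/holiday allowance, so it remains 2006-01-11.
The 3-business-day extension runs from 2006-01-11 to 2006-01-16.
No adjustment is made for weekends or holidays, so 2006-01-16 stands.
Final deadline: 2006-01-16.

2006-01-16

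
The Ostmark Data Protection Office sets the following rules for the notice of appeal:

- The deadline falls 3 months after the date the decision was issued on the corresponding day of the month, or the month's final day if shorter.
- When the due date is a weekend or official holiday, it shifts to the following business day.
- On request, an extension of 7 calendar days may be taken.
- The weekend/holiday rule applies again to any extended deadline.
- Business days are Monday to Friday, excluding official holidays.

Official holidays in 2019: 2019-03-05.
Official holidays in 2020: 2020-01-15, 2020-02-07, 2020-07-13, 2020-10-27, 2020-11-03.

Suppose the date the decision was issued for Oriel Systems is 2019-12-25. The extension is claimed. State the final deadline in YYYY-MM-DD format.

2020-04-01

3 months after 2019-12-25, on the same day of the month, is 2020-03-25.
Since 2020-03-25 is a Wednesday and not a holiday, the date is unchanged.
The 7-calendar-day extension moves the deadline from 2020-03-25 to 2020-04-01.
2020-04-01 falls on a Wednesday, which is a business day, so no adjustment is needed.
The final due date is 2020-04-01.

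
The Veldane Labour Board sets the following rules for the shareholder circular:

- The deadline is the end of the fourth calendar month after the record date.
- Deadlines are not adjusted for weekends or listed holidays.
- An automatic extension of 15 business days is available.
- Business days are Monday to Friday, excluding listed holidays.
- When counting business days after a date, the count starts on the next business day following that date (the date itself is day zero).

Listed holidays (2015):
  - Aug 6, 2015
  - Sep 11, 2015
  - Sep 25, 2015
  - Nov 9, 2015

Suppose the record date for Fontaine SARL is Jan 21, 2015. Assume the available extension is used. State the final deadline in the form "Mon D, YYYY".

Jun 19, 2015

4 months after Jan 21, 2015 is May 2015; that month ends on May 31, 2015.
No adjustment is made for weekends or holidays, so May 31, 2015 stands.
Applying the 15-business-day extension: 15 business days after May 31, 2015 is Jun 19, 2015.
Jun 19, 2015 is a Friday; no weekend or holiday adjustment applies.
Final deadline: Jun 19, 2015.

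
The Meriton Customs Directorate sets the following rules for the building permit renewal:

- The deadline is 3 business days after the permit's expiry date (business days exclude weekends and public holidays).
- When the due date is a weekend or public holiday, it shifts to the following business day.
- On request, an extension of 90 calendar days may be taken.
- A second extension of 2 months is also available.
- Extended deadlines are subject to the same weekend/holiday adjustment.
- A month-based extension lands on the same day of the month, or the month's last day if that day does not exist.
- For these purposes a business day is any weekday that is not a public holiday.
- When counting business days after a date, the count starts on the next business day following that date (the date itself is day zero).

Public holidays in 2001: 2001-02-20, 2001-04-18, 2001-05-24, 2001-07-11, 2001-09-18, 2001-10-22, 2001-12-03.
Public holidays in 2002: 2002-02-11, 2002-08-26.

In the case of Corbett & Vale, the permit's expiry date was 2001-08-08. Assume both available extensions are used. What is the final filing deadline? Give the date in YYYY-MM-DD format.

2002-01-14

3 business days after 2001-08-08, excluding weekends and holidays, is 2001-08-13.
Since 2001-08-13 is a Monday and not a holiday, the date is unchanged.
Applying the 90-calendar-day extension: 2001-08-13 + 90 days = 2001-11-11.
2001-11-11 falls on a Sunday. Rolling to the next business day gives 2001-11-12, a Monday.
Applying the 2 months extension: 2 months after 2001-11-12 is 2002-01-12.
2002-01-12 falls on a Saturday. Rolling to the next business day gives 2002-01-14, a Monday.
So the filing is due 2002-01-14.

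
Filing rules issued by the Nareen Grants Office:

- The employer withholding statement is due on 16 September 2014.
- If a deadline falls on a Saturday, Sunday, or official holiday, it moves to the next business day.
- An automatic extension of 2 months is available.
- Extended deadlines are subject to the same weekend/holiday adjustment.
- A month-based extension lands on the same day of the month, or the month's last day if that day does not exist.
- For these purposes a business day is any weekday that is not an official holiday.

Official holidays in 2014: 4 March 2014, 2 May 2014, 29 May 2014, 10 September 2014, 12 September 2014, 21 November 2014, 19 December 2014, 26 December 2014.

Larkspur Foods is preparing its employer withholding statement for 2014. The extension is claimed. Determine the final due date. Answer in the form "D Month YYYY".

The stated deadline is 16 September 2014.
16 September 2014 (Tuesday) is already a business day.
Add 2 months to 16 September 2014: 16 November 2014.
16 November 2014 falls on a Sunday. Rolling to the next business day gives 17 November 2014, a Monday.
The final due date is 17 November 2014.

17 November 2014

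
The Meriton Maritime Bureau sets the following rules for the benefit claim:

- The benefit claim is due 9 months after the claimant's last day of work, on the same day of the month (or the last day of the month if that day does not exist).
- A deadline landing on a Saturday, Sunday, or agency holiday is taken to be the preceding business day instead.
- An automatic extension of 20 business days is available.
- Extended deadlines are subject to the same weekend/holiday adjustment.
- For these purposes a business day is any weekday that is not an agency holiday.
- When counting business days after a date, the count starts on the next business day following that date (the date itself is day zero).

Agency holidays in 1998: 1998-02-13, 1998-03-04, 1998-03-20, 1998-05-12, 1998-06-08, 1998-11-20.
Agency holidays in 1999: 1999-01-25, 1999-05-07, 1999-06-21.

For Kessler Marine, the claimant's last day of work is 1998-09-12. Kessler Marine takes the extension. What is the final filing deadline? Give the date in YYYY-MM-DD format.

1999-07-12

9 months after 1998-09-12, on the same day of the month, is 1999-06-12.
1999-06-12 is a Saturday; the preceding business day is 1999-06-11 (Friday).
Applying the 20-business-day extension: 20 business days after 1999-06-11 is 1999-07-12.
1999-07-12 falls on a Monday, which is a business day, so no adjustment is needed.
The final due date is 1999-07-12.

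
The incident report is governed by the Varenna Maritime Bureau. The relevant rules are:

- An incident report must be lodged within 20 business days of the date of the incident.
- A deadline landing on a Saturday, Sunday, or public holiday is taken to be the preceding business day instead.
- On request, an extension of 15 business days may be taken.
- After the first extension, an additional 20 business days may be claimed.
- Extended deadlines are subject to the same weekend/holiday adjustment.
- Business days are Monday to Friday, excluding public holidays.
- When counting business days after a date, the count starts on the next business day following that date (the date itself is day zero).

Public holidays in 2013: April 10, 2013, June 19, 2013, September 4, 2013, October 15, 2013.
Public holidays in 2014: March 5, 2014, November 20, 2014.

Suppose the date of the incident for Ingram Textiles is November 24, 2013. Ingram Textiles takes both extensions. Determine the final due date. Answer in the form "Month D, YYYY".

20 business days after November 24, 2013, excluding weekends and holidays, is December 20, 2013.
Since December 20, 2013 is a Friday and not a holiday, the date is unchanged.
Counting 15 further business days from December 20, 2013 reaches January 10, 2014.
January 10, 2014 falls on a Friday, which is a business day, so no adjustment is needed.
Applying the 20-business-day extension: 20 business days after January 10, 2014 is February 7, 2014.
February 7, 2014 (Friday) is already a business day.
So the filing is due February 7, 2014.

February 7, 2014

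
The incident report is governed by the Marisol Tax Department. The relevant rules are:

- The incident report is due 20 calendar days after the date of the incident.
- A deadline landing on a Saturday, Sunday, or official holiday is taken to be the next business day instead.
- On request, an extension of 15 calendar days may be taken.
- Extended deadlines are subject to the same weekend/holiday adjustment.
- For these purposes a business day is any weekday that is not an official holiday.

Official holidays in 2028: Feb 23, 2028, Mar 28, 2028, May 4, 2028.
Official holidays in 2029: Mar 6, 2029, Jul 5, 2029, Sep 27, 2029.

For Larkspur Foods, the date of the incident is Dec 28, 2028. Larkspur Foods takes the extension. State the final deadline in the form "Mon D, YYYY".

Feb 1, 2029

Trigger date Dec 28, 2028 + 20 calendar days = Jan 17, 2029.
Jan 17, 2029 (Wednesday) is already a business day.
Applying the 15-calendar-day extension: Jan 17, 2029 + 15 days = Feb 1, 2029.
Feb 1, 2029 (Thursday) is already a business day.
So the filing is due Feb 1, 2029.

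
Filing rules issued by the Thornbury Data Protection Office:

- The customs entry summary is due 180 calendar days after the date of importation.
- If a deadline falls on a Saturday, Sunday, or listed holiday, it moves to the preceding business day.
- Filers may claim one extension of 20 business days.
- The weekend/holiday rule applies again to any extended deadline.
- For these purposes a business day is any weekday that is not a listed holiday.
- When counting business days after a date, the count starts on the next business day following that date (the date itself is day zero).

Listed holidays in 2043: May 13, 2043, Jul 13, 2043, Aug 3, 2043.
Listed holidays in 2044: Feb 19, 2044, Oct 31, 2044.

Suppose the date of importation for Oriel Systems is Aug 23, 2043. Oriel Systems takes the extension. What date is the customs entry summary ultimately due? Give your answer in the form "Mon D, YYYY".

180 calendar days after Aug 23, 2043 is Feb 19, 2044.
Feb 19, 2044 falls on a listed holiday. Rolling to the preceding business day gives Feb 18, 2044, a Thursday.
Counting 20 further business days from Feb 18, 2044 reaches Mar 18, 2044.
Mar 18, 2044 is a Friday and not a listed holiday, so it stands.
The final due date is Mar 18, 2044.

Mar 18, 2044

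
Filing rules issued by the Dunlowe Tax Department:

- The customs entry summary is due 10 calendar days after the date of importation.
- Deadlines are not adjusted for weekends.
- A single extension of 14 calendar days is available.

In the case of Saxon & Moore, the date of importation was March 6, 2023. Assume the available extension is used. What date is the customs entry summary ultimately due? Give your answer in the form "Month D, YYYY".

March 30, 2023

Adding 10 calendar days to March 6, 2023 gives March 16, 2023.
March 16, 2023 is a Thursday; no weekend or holiday adjustment applies.
With the 14-day extension, March 16, 2023 becomes March 30, 2023.
No adjustment is made for weekends or holidays, so March 30, 2023 stands.
So the filing is due March 30, 2023.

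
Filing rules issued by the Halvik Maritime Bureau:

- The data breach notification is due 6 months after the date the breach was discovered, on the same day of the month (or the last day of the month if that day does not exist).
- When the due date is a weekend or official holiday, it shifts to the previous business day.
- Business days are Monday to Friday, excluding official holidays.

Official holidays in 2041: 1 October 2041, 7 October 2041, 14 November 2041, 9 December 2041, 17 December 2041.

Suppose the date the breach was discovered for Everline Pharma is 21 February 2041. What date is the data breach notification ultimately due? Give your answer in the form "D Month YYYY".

6 months after 21 February 2041, on the same day of the month, is 21 August 2041.
21 August 2041 falls on a Wednesday, which is a business day, so no adjustment is needed.
Final deadline: 21 August 2041.

21 August 2041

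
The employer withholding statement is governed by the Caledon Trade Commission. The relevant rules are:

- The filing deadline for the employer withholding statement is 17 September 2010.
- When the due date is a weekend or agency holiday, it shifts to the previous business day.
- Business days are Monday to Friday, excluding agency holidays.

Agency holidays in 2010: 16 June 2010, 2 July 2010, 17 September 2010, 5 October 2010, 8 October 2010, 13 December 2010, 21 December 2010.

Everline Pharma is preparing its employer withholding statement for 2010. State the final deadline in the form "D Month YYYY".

The stated deadline is 17 September 2010.
Because 17 September 2010 is a listed holiday, the deadline becomes 16 September 2010 (Thursday).
So the filing is due 16 September 2010.

16 September 2010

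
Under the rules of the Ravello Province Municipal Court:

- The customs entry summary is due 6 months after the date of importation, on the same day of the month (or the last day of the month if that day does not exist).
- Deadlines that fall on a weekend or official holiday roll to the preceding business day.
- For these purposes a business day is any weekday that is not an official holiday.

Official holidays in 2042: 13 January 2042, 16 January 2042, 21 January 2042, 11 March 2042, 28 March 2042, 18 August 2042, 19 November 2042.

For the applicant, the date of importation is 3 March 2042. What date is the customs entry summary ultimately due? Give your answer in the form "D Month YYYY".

3 September 2042

6 months from 3 March 2042 is 3 September 2042.
Since 3 September 2042 is a Wednesday and not a holiday, the date is unchanged.
Deadline: 3 September 2042.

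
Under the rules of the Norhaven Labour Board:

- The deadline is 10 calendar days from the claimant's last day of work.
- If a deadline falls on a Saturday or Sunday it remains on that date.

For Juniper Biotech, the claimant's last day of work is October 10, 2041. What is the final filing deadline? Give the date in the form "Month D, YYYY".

October 20, 2041

Trigger date October 10, 2041 + 10 calendar days = October 20, 2041.
October 20, 2041 falls on a Sunday. The rules make no weekend/holiday allowance, so it remains October 20, 2041.
So the filing is due October 20, 2041.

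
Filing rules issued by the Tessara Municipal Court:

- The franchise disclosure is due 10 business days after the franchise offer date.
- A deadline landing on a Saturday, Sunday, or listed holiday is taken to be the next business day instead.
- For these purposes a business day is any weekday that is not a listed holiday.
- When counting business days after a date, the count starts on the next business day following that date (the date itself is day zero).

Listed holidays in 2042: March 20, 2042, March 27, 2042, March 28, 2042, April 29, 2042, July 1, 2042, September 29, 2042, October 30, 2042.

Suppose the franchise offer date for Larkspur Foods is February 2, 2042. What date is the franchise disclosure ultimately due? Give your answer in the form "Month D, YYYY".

February 14, 2042

10 business days after February 2, 2042, excluding weekends and holidays, is February 14, 2042.
Since February 14, 2042 is a Friday and not a holiday, the date is unchanged.
Deadline: February 14, 2042.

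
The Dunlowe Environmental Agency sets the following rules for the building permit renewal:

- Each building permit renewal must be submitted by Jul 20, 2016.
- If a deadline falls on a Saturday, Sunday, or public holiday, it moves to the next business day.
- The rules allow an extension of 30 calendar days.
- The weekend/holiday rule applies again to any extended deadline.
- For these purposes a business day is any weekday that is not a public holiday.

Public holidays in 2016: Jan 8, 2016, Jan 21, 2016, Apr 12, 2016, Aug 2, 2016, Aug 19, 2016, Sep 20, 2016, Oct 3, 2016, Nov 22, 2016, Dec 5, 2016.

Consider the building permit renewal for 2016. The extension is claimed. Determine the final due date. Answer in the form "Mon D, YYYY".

The stated deadline is Jul 20, 2016.
Since Jul 20, 2016 is a Wednesday and not a holiday, the date is unchanged.
The 30-calendar-day extension moves the deadline from Jul 20, 2016 to Aug 19, 2016.
Aug 19, 2016 is a listed holiday, so it moves to the next business day, Aug 22, 2016 (Monday).
The final due date is Aug 22, 2016.

Aug 22, 2016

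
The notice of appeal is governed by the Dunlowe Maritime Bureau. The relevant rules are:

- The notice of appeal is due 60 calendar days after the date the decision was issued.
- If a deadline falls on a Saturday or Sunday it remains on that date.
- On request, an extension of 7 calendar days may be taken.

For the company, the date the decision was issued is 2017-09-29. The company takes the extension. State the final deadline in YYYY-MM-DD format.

60 calendar days after 2017-09-29 is 2017-11-28.
2017-11-28 is a Tuesday; no weekend or holiday adjustment applies.
The 7-calendar-day extension moves the deadline from 2017-11-28 to 2017-12-05.
No adjustment is made for weekends or holidays, so 2017-12-05 stands.
The final due date is 2017-12-05.

2017-12-05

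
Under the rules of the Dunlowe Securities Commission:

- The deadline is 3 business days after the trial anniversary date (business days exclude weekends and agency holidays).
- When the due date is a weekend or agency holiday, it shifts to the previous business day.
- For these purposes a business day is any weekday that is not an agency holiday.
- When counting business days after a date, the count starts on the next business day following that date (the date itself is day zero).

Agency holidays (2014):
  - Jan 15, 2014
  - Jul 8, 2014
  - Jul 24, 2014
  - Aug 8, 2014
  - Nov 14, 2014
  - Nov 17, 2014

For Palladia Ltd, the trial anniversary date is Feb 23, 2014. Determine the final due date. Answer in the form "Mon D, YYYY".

Counting 3 business days after Feb 23, 2014 (skipping weekends and listed holidays) reaches Feb 26, 2014.
Feb 26, 2014 (Wednesday) is already a business day.
So the filing is due Feb 26, 2014.

Feb 26, 2014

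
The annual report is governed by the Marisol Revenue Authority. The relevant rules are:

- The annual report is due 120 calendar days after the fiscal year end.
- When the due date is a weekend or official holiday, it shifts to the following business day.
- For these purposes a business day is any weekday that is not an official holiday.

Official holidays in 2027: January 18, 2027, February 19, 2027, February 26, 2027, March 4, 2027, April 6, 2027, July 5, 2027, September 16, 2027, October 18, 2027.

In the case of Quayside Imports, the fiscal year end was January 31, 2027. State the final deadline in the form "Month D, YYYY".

120 calendar days after January 31, 2027 is May 31, 2027.
May 31, 2027 is a Monday and not a listed holiday, so it stands.
The final due date is May 31, 2027.

May 31, 2027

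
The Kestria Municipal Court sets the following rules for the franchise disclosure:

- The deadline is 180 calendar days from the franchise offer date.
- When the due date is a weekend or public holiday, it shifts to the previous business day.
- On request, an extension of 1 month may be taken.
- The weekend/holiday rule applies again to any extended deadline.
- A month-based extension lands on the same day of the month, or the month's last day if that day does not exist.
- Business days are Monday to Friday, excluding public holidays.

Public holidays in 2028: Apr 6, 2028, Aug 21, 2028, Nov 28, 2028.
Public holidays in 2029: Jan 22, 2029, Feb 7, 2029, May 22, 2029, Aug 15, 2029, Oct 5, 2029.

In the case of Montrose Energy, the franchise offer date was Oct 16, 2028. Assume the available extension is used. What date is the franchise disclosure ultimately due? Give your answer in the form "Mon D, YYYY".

May 11, 2029

From Oct 16, 2028, 180 calendar days later is Apr 14, 2029.
Apr 14, 2029 is a Saturday, so it moves to the preceding business day, Apr 13, 2029 (Friday).
The 1 month extension carries Apr 13, 2029 to May 13, 2029.
Because May 13, 2029 is a Sunday, the deadline becomes May 11, 2029 (Friday).
So the filing is due May 11, 2029.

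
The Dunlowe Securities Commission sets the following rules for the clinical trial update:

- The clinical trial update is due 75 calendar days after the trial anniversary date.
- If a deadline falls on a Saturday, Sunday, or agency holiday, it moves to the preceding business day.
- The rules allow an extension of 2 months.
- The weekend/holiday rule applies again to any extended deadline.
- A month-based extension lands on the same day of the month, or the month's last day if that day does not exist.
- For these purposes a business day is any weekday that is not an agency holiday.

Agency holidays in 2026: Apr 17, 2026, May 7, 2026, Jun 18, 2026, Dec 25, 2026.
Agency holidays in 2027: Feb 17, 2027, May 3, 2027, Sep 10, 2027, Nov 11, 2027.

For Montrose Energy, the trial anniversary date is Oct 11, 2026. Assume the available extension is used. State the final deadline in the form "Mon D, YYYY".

Feb 24, 2027

75 calendar days after Oct 11, 2026 is Dec 25, 2026.
Because Dec 25, 2026 is a listed holiday, the deadline becomes Dec 24, 2026 (Thursday).
Applying the 2 months extension: 2 months after Dec 24, 2026 is Feb 24, 2027.
Since Feb 24, 2027 is a Wednesday and not a holiday, the date is unchanged.
So the filing is due Feb 24, 2027.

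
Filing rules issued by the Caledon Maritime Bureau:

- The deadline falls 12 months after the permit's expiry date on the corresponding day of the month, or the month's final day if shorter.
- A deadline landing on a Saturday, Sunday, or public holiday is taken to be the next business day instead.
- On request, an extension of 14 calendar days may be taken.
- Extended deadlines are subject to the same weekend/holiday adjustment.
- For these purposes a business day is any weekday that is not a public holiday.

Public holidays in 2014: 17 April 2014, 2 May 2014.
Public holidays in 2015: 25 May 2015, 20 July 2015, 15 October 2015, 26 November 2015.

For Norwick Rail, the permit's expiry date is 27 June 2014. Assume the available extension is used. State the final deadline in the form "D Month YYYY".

12 months after 27 June 2014, on the same day of the month, is 27 June 2015.
27 June 2015 is a Saturday, so it moves to the next business day, 29 June 2015 (Monday).
Add the 14 calendar-day extension to 29 June 2015: 13 July 2015.
13 July 2015 (Monday) is already a business day.
Final deadline: 13 July 2015.

13 July 2015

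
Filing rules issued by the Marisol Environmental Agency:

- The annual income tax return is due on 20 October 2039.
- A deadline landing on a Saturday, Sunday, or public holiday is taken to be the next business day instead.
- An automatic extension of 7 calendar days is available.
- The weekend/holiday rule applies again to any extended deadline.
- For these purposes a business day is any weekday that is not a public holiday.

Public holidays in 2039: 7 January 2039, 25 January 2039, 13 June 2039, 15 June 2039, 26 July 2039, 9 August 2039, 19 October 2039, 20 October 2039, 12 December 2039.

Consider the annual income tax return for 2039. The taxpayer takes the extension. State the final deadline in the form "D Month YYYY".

Start from the fixed due date, 20 October 2039.
20 October 2039 is a listed holiday; the next business day is 21 October 2039 (Friday).
The 7-calendar-day extension moves the deadline from 21 October 2039 to 28 October 2039.
Since 28 October 2039 is a Friday and not a holiday, the date is unchanged.
The final due date is 28 October 2039.

28 October 2039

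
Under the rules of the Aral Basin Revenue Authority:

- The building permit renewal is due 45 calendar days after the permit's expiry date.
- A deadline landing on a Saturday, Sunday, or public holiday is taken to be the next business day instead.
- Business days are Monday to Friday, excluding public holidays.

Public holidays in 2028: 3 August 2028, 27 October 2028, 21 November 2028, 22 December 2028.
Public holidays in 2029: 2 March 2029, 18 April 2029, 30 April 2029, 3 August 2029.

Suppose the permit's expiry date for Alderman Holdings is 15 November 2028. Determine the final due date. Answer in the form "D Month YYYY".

45 calendar days after 15 November 2028 is 30 December 2028.
30 December 2028 falls on a Saturday. Rolling to the next business day gives 1 January 2029, a Monday.
So the filing is due 1 January 2029.

1 January 2029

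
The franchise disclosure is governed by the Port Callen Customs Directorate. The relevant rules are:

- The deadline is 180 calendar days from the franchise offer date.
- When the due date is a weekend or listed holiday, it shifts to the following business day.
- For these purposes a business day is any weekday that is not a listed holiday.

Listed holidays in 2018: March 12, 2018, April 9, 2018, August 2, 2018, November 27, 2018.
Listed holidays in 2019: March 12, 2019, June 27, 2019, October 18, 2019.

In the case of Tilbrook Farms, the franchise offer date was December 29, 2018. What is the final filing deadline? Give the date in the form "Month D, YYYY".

Trigger date December 29, 2018 + 180 calendar days = June 27, 2019.
June 27, 2019 is a listed holiday, so it moves to the next business day, June 28, 2019 (Friday).
So the filing is due June 28, 2019.

June 28, 2019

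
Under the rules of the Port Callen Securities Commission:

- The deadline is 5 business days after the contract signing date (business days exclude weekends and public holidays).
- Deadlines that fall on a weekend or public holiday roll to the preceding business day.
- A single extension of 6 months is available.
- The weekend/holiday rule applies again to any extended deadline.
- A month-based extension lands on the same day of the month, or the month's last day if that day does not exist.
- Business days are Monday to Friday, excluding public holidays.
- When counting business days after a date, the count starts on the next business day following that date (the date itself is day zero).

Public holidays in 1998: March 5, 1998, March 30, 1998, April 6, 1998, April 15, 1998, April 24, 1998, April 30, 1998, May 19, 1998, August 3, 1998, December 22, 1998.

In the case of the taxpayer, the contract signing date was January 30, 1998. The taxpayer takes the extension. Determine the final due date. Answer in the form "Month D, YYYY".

August 6, 1998

5 business days after January 30, 1998, excluding weekends and holidays, is February 6, 1998.
Since February 6, 1998 is a Friday and not a holiday, the date is unchanged.
The 6 months extension carries February 6, 1998 to August 6, 1998.
Since August 6, 1998 is a Thursday and not a holiday, the date is unchanged.
Deadline: August 6, 1998.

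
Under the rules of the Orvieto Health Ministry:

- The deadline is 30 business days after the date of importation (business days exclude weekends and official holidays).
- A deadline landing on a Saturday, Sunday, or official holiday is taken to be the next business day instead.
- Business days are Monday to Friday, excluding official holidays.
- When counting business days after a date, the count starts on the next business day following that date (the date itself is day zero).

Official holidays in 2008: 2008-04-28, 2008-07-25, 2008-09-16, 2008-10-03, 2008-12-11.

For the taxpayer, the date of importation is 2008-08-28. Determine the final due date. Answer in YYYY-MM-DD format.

30 business days after 2008-08-28, excluding weekends and holidays, is 2008-10-13.
2008-10-13 (Monday) is already a business day.
So the filing is due 2008-10-13.

2008-10-13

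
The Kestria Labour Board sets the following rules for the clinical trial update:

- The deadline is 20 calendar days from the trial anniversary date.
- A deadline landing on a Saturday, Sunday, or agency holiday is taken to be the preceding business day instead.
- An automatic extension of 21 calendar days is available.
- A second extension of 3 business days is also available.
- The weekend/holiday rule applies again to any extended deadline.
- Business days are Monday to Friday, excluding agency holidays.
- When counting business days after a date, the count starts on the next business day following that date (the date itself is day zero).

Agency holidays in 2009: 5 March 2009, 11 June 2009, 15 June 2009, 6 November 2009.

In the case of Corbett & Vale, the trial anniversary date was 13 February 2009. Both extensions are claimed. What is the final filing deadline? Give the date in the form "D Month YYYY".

Adding 20 calendar days to 13 February 2009 gives 5 March 2009.
Because 5 March 2009 is a listed holiday, the deadline becomes 4 March 2009 (Wednesday).
Applying the 21-calendar-day extension: 4 March 2009 + 21 days = 25 March 2009.
25 March 2009 falls on a Wednesday, which is a business day, so no adjustment is needed.
Applying the 3-business-day extension: 3 business days after 25 March 2009 is 30 March 2009.
30 March 2009 (Monday) is already a business day.
Deadline: 30 March 2009.

30 March 2009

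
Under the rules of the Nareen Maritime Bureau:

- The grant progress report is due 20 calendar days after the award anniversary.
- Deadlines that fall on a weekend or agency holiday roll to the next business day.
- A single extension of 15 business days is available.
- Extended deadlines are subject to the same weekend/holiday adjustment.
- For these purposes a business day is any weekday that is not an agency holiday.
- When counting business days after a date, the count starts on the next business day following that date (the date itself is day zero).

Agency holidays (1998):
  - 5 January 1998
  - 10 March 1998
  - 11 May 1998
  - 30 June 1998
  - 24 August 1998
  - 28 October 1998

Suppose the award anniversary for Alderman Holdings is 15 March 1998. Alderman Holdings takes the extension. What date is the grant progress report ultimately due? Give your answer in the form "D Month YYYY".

From 15 March 1998, 20 calendar days later is 4 April 1998.
Because 4 April 1998 is a Saturday, the deadline becomes 6 April 1998 (Monday).
The 15-business-day extension runs from 6 April 1998 to 27 April 1998.
27 April 1998 falls on a Monday, which is a business day, so no adjustment is needed.
Deadline: 27 April 1998.

27 April 1998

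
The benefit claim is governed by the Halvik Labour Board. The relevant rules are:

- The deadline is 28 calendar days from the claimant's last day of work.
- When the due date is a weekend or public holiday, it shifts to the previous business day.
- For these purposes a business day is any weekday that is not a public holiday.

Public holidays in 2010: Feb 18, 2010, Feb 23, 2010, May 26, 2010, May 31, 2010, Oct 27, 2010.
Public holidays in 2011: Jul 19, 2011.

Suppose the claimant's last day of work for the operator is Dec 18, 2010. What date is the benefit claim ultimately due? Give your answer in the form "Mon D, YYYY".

From Dec 18, 2010, 28 calendar days later is Jan 15, 2011.
Jan 15, 2011 is a Saturday, so it moves to the preceding business day, Jan 14, 2011 (Friday).
So the filing is due Jan 14, 2011.

Jan 14, 2011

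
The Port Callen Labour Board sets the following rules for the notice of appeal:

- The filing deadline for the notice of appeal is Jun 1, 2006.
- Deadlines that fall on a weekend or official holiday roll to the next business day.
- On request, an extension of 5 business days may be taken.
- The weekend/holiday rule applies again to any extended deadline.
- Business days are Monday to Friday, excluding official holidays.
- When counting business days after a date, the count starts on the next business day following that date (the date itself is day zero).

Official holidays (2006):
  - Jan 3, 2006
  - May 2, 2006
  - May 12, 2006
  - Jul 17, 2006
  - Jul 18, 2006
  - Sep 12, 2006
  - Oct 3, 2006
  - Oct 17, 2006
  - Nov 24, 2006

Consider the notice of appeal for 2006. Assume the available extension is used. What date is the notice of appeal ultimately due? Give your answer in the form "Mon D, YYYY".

Jun 8, 2006

The statutory due date is Jun 1, 2006.
Jun 1, 2006 falls on a Thursday, which is a business day, so no adjustment is needed.
The 5-business-day extension runs from Jun 1, 2006 to Jun 8, 2006.
Since Jun 8, 2006 is a Thursday and not a holiday, the date is unchanged.
So the filing is due Jun 8, 2006.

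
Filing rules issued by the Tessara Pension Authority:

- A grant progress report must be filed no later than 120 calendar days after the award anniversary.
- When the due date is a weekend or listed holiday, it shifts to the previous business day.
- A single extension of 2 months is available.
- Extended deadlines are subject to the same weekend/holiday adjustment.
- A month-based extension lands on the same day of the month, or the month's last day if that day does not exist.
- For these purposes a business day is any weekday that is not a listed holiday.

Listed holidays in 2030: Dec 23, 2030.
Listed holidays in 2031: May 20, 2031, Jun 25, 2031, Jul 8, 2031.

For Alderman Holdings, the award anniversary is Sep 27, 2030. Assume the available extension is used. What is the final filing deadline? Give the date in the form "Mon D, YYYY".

From Sep 27, 2030, 120 calendar days later is Jan 25, 2031.
Jan 25, 2031 is a Saturday, so it moves to the preceding business day, Jan 24, 2031 (Friday).
The 2 months extension carries Jan 24, 2031 to Mar 24, 2031.
Mar 24, 2031 (Monday) is already a business day.
Final deadline: Mar 24, 2031.

Mar 24, 2031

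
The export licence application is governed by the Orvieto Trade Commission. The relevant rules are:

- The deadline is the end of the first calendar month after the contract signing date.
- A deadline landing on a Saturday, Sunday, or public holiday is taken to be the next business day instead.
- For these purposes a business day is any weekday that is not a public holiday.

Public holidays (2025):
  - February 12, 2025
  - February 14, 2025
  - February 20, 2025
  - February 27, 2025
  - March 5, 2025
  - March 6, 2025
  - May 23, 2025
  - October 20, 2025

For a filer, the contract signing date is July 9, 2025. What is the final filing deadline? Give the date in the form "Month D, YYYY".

1 month after July 9, 2025 is August 2025; that month ends on August 31, 2025.
August 31, 2025 is a Sunday; the next business day is September 1, 2025 (Monday).
Deadline: September 1, 2025.

September 1, 2025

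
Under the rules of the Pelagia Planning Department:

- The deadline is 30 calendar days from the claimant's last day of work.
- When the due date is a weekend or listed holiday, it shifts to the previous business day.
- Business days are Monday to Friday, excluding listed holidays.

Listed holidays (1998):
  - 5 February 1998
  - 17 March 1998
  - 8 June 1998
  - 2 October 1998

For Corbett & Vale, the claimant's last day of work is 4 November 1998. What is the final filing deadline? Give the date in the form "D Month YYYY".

Adding 30 calendar days to 4 November 1998 gives 4 December 1998.
Since 4 December 1998 is a Friday and not a holiday, the date is unchanged.
So the filing is due 4 December 1998.

4 December 1998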